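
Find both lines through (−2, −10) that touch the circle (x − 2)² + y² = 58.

Write the tangent as mx − y + (−10 − m·(−2)) = 0 and set its distance from the centre to √58:
(4m − (10))² = 58(m² + 1)
21m² + 40m − 21 = 0, so m = 3/7 or m = −7/3.
Through (−2, −10) these give 3x − 7y = 64 and 7x + 3y = −44.

3x − 7y = 64 and 7x + 3y = −44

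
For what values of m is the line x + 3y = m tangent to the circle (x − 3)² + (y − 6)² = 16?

The line touches the circle iff its distance from (3, 6) is 4:
|1·3 + 3·6 − m| / √10 = 4
|m − (21)| = 4√10.

m = 21 ± 4√10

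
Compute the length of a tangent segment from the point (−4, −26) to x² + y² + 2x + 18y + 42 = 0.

The centre is (−1, −9) and r = 2√10. The square of the distance from P to the centre is 9 + 289 = 298.
The tangent meets the radius at right angles, so tangent² = |PO|² − r² = 298 − 40 = 258.

√258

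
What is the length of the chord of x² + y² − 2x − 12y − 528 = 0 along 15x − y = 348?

Centre (1, 6), r² = 565. Perpendicular distance d from centre to line = |−339| / √226 = 339/√226.
Chord = 2√(r² − d²) = 2·√(113/2) = √226.

√226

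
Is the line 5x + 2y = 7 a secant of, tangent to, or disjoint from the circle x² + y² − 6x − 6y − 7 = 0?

d² = (5·3 + 2·3 − (7))²/29 = 196/29; r² = 25.
Since d² < r², the line cuts the circle twice.

secant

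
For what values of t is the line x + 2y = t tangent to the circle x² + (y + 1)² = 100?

Tangency holds when the distance from the centre (0, −1) to the line equals the radius 10:
|1·0 + 2·(−1) − t| / √5 = 10
|t − (−2)| = 10√5.

t = −2 ± 10√5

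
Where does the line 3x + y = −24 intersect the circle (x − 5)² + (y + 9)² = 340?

Express y = −3x − 24 and substitute into the circle:
10x² + 80x − 90 = 0  ⟹  x² + 8x − 9 = 0
x = 1 or x = −9, giving (1, −27) and (−9, 3).

(−9, 3) and (1, −27)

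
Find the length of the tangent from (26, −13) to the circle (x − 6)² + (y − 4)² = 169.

The centre is (6, 4) and r = 13. The square of the distance from P to the centre is 400 + 289 = 689.
By the tangent–radius right angle, tangent length = √(|PO|² − r²) = √520 = 2√130.

2√130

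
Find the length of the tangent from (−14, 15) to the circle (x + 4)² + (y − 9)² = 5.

√131

The centre is (−4, 9) and r = √5. The square of the distance from P to the centre is 100 + 36 = 136.
The tangent meets the radius at right angles, so tangent² = |PO|² − r² = 136 − 5 = 131.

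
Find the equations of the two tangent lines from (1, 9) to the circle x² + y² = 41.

Let a tangent through (1, 9) have slope m. Its distance from (0, 0) must equal √41:
[m·(−1) − (−9)]² = 41(m² + 1)
20m² + 9m − 20 = 0, so m = −5/4 or m = 4/5.
Through (1, 9) these give 5x + 4y = 41 and 4x − 5y = −41.

5x + 4y = 41 and 4x − 5y = −41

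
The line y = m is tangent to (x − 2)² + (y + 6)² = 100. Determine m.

For a tangent, require d(centre, line) = r = 10.
|0·2 + 1·(−6) − m| / √1 = 10
|m − (−6)| = 10, so m = 4 or m = −16.

m = −16 or m = 4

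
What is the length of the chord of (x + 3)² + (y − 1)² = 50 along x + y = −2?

10√2

The distance from (−3, 1) to the line is 0/√2, and r² = 50.
Chord = 2√(r² − d²) = 2·√(50) = 10√2.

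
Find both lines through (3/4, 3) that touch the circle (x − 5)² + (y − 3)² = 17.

4x − y = 0 and 4x + y = 6

Let a tangent through (3/4, 3) have slope m. Its distance from (5, 3) must equal √17:
[m·(17/4) − (0)]² = 17(m² + 1)
m² − 16 = 0, so m = 4 or m = −4.
With m = 4: 4x − y = 0. With m = −4: 4x + y = 6.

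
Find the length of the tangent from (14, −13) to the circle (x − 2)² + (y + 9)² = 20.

2√35

The centre is (2, −9) and r = 2√5. The square of the distance from P to the centre is 144 + 16 = 160.
By the tangent–radius right angle, tangent length = √(|PO|² − r²) = √140 = 2√35.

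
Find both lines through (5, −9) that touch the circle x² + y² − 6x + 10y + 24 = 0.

Let a tangent through (5, −9) have slope m. Its distance from (3, −5) must equal √10:
[m·(−2) − (4)]² = 10(m² + 1)
3m² − 8m − 3 = 0, so m = 3 or m = −1/3.
With m = 3: 3x − y = 24. With m = −1/3: x + 3y = −22.

3x − y = 24 and x + 3y = −22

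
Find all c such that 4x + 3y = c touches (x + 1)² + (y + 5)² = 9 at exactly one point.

Tangency holds when the distance from the centre (−1, −5) to the line equals the radius 3:
|4·(−1) + 3·(−5) − c| / √25 = 3
|c − (−19)| = 3·5, so c = −4 or c = −34.

c = −34 or c = −4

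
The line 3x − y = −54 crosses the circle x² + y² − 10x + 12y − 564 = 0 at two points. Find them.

Substitute y = 3x + 54:
10x² + 350x + 3000 = 0  ⟹  x² + 35x + 300 = 0
x = −15 or x = −20, giving (−15, 9) and (−20, −6).

(−20, −6) and (−15, 9)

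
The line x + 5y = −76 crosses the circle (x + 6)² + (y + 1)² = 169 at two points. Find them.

(−11, −13) and (−6, −14)

Express y = (−76 − x)/5 and substitute into the circle:
26x² + 442x + 1716 = 0  ⟹  x² + 17x + 66 = 0
x = −6 or x = −11, giving (−6, −14) and (−11, −13).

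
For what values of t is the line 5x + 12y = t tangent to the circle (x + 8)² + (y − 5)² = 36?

t = −58 or t = 98

Tangency holds when the distance from the centre (−8, 5) to the line equals the radius 6:
|5·(−8) + 12·5 − t| / √169 = 6
|t − (20)| = 6·13, so t = 98 or t = −58.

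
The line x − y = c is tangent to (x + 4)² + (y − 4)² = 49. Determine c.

The line touches the circle iff its distance from (−4, 4) is 7:
|1·(−4) − 1·4 − c| / √2 = 7
|c − (−8)| = 7√2.

c = −8 ± 7√2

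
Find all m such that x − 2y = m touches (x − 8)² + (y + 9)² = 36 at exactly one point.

m = 26 ± 6√5

For a tangent, require d(centre, line) = r = 6.
|1·8 − 2·(−9) − m| / √5 = 6
|m − (26)| = 6√5.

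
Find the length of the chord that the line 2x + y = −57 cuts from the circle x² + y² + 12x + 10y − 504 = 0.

Centre (−6, −5), r² = 565. Perpendicular distance d from centre to line = |40| / √5 = 40/√5.
Chord = 2√(r² − d²) = 2·√(245) = 14√5.

14√5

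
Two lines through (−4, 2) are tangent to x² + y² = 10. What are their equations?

3x + y = −10 and x − 3y = −10

Let a tangent through (−4, 2) have slope m. Its distance from (0, 0) must equal √10:
[m·(4) − (−2)]² = 10(m² + 1)
3m² + 8m − 3 = 0, so m = −3 or m = 1/3.
With m = −3: 3x + y = −10. With m = 1/3: x − 3y = −10.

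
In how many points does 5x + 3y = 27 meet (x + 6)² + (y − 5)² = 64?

Centre (−6, 5), r² = 64. Distance² from centre to line = (−42)²/34 = 882/17.
Since d² < r², the line cuts the circle twice.

2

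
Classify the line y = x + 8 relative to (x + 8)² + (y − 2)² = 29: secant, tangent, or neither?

secant

Substituting the line into the circle gives 2x² + 28x + 71 = 0.
Δ = 784 − 568 = 216.
Two real roots: the line is a secant.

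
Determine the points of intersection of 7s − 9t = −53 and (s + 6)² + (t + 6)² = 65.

From the line, t = (53 + 7s)/9. Substituting:
130s² + 2470s + 9100 = 0  ⟹  s² + 19s + 70 = 0
s = −5 or s = −14, giving (−5, 2) and (−14, −5).

(−14, −5) and (−5, 2)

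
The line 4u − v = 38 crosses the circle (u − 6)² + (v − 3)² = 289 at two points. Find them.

(6, −14) and (14, 18)

Substitute v = 4u − 38:
17u² − 340u + 1428 = 0  ⟹  u² − 20u + 84 = 0
u = 14 or u = 6, giving (14, 18) and (6, −14).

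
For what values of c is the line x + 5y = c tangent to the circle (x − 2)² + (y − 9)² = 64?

c = 47 ± 8√26

Tangency holds when the distance from the centre (2, 9) to the line equals the radius 8:
|1·2 + 5·9 − c| / √26 = 8
|c − (47)| = 8√26.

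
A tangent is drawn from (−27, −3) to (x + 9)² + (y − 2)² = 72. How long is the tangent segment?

√277

The centre is (−9, 2) and r = 6√2. The square of the distance from P to the centre is 324 + 25 = 349.
By the tangent–radius right angle, tangent length = √(|PO|² − r²) = √277.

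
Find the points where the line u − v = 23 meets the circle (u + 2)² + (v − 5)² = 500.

(8, −15) and (18, −5)

From the line, v = u − 23. Substituting:
2u² − 52u + 288 = 0  ⟹  u² − 26u + 144 = 0
u = 18 or u = 8, giving (18, −5) and (8, −15).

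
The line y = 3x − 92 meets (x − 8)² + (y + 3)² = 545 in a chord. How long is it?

7√10

The distance from (8, −3) to the line is 65/√10, and r² = 545.
Half the chord is √(r² − d²) = √(245/2), so the full chord is 7√10.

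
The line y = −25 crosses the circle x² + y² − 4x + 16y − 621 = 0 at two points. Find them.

Express y = −25 and substitute into the circle:
x² − 4x − 396 = 0
x = 22 or x = −18, giving (22, −25) and (−18, −25).

(−18, −25) and (22, −25)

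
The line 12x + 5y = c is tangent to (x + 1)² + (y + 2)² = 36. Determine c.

For a tangent, require d(centre, line) = r = 6.
|12·(−1) + 5·(−2) − c| / √169 = 6
|c − (−22)| = 6·13, so c = 56 or c = −100.

c = −100 or c = 56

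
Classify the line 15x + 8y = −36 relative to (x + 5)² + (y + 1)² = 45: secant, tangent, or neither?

d² = (15·(−5) + 8·(−1) − (−36))²/289 = 2209/289; r² = 45.
Since d² < r², the line cuts the circle twice.

secant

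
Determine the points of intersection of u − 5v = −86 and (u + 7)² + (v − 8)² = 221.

Substitute v = (86 + u)/5:
26u² + 442u − 2184 = 0  ⟹  u² + 17u − 84 = 0
u = 4 or u = −21, giving (4, 18) and (−21, 13).

(−21, 13) and (4, 18)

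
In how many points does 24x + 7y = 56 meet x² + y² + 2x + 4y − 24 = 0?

Substituting the line into the circle gives 625x² − 3262x + 3528 = 0.
Discriminant = (−3262)² − 4·625·(3528) = 1820644 > 0.
Two real roots: the line is a secant.

2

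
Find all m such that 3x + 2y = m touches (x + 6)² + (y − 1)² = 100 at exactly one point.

The line touches the circle iff its distance from (−6, 1) is 10:
|3·(−6) + 2·1 − m| / √13 = 10
|m − (−16)| = 10√13.

m = −16 ± 10√13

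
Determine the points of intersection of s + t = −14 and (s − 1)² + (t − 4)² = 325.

(−17, 3) and (0, −14)

Express t = −s − 14 and substitute into the circle:
2s² + 34s = 0  ⟹  s² + 17s = 0
s = 0 or s = −17, giving (0, −14) and (−17, 3).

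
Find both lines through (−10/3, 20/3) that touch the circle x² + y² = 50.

x − y = −10 and x − 7y = −50

A line y − (20/3) = m(x − (−10/3)) is tangent when its distance from (0, 0) is 5√2:
[m·(10/3) − (−20/3)]² = 50(m² + 1)
7m² − 8m + 1 = 0, so m = 1 or m = 1/7.
Through (−10/3, 20/3) these give x − y = −10 and x − 7y = −50.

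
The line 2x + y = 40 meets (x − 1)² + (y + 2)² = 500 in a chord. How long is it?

From the line, y = −2x + 40. Substituting:
5x² − 170x + 1265 = 0  ⟹  x² − 34x + 253 = 0
x = 23 or x = 11, giving (23, −6) and (11, 18).
Chord length = distance between (23, −6) and (11, 18) = √720 = 12√5.

12√5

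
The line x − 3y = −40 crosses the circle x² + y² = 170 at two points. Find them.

(−7, 11) and (−1, 13)

Substitute y = (40 + x)/3:
10x² + 80x + 70 = 0  ⟹  x² + 8x + 7 = 0
x = −1 or x = −7, giving (−1, 13) and (−7, 11).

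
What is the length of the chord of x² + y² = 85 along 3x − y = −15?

From the line, y = 3x + 15. Substituting:
10x² + 90x + 140 = 0  ⟹  x² + 9x + 14 = 0
x = −2 or x = −7, giving (−2, 9) and (−7, −6).
|(−2, 9) − (−7, −6)| = √((5)² + (15)²) = 5√10.

5√10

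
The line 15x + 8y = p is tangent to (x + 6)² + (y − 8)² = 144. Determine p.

Tangency holds when the distance from the centre (−6, 8) to the line equals the radius 12:
|15·(−6) + 8·8 − p| / √289 = 12
|p − (−26)| = 12·17, so p = 178 or p = −230.

p = −230 or p = 178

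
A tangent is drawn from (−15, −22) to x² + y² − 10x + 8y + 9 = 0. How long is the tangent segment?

2√173

The centre is (5, −4) and r = 4√2. The square of the distance from P to the centre is 400 + 324 = 724.
The tangent meets the radius at right angles, so tangent² = |PO|² − r² = 724 − 32 = 692.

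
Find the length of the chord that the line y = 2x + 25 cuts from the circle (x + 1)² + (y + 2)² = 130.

2√5

Express y = 2x + 25 and substitute into the circle:
5x² + 110x + 600 = 0  ⟹  x² + 22x + 120 = 0
x = −10 or x = −12, giving (−10, 5) and (−12, 1).
Chord length = distance between (−10, 5) and (−12, 1) = √20 = 2√5.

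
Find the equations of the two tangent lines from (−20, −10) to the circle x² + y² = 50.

x − 7y = 50 and x − y = −10

Write the tangent as mx − y + (−10 − m·(−20)) = 0 and set its distance from the centre to 5√2:
(20m − (10))² = 50(m² + 1)
7m² − 8m + 1 = 0, so m = 1/7 or m = 1.
Through (−20, −10) these give x − 7y = 50 and x − y = −10.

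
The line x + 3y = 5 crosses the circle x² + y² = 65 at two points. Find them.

From the line, y = (5 − x)/3. Substituting:
10x² − 10x − 560 = 0  ⟹  x² − x − 56 = 0
x = 8 or x = −7, giving (8, −1) and (−7, 4).

(−7, 4) and (8, −1)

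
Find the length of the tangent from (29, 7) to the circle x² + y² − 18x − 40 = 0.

Centre (9, 0), r² = 121. |PO|² = (20)² + (7)² = 449.
Power of the point: PT² = |PO|² − r² = 328, so PT = 2√82.

2√82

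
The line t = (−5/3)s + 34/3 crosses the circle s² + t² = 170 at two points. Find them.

From the line, t = (34 − 5s)/3. Substituting:
34s² − 340s − 374 = 0  ⟹  s² − 10s − 11 = 0
s = 11 or s = −1, giving (11, −7) and (−1, 13).

(−1, 13) and (11, −7)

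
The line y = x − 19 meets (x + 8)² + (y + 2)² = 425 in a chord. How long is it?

15√2

Substitute y = x − 19:
2x² − 18x − 72 = 0  ⟹  x² − 9x − 36 = 0
x = 12 or x = −3, giving (12, −7) and (−3, −22).
Chord length = distance between (12, −7) and (−3, −22) = √450 = 15√2.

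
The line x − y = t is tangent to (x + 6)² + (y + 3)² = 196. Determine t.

t = −3 ± 14√2

For a tangent, require d(centre, line) = r = 14.
|1·(−6) − 1·(−3) − t| / √2 = 14
|t − (−3)| = 14√2.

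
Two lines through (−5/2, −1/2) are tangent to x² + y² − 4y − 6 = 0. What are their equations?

Write the tangent as mx − y + (−1/2 − m·(−5/2)) = 0 and set its distance from the centre to √10:
(5/2m − (5/2))² = 10(m² + 1)
3m² + 10m + 3 = 0, so m = −3 or m = −1/3.
Through (−5/2, −1/2) these give 3x + y = −8 and x + 3y = −4.

3x + y = −8 and x + 3y = −4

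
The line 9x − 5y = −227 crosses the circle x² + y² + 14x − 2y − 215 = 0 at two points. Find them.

Express y = (227 + 9x)/5 and substitute into the circle:
106x² + 4346x + 43884 = 0  ⟹  x² + 41x + 414 = 0
x = −18 or x = −23, giving (−18, 13) and (−23, 4).

(−23, 4) and (−18, 13)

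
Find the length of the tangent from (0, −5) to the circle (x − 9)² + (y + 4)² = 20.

With centre O = (9, −4), |OP|² = 82 and r² = 20.
Power of the point: PT² = |PO|² − r² = 62, so PT = √62.

√62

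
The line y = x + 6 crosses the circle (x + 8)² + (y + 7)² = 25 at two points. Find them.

(−13, −7) and (−8, −2)

Express y = x + 6 and substitute into the circle:
2x² + 42x + 208 = 0  ⟹  x² + 21x + 104 = 0
x = −8 or x = −13, giving (−8, −2) and (−13, −7).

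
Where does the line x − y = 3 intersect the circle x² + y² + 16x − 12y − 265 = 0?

(−10, −13) and (11, 8)

From the line, y = x − 3. Substituting:
2x² − 2x − 220 = 0  ⟹  x² − x − 110 = 0
x = 11 or x = −10, giving (11, 8) and (−10, −13).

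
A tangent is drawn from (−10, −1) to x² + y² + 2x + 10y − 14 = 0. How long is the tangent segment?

√57

The centre is (−1, −5) and r = 2√10. The square of the distance from P to the centre is 81 + 16 = 97.
Power of the point: PT² = |PO|² − r² = 57, so PT = √57.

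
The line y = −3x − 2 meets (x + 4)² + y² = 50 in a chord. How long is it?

4√10

The distance from (−4, 0) to the line is 10/√10, and r² = 50.
Chord = 2√(r² − d²) = 2·√(40) = 4√10.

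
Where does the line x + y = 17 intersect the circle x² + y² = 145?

(8, 9) and (9, 8)

Express y = −x + 17 and substitute into the circle:
2x² − 34x + 144 = 0  ⟹  x² − 17x + 72 = 0
x = 9 or x = 8, giving (9, 8) and (8, 9).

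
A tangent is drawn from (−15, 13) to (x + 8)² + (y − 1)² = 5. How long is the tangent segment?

2√47

The centre is (−8, 1) and r = √5. The square of the distance from P to the centre is 49 + 144 = 193.
The tangent meets the radius at right angles, so tangent² = |PO|² − r² = 193 − 5 = 188.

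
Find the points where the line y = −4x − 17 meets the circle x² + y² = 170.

(−7, 11) and (−1, −13)

Substitute y = −4x − 17:
17x² + 136x + 119 = 0  ⟹  x² + 8x + 7 = 0
x = −1 or x = −7, giving (−1, −13) and (−7, 11).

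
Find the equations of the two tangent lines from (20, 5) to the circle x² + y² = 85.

Write the tangent as mx − y + (5 − m·(20)) = 0 and set its distance from the centre to √85:
[m·(−20) − (−5)]² = 85(m² + 1)
63m² − 40m − 12 = 0, so m = −2/9 or m = 6/7.
With m = −2/9: 2x + 9y = 85. With m = 6/7: 6x − 7y = 85.

2x + 9y = 85 and 6x − 7y = 85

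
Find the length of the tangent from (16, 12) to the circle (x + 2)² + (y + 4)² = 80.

Centre (−2, −4), r² = 80. |PO|² = (18)² + (16)² = 580.
The tangent meets the radius at right angles, so tangent² = |PO|² − r² = 580 − 80 = 500.

10√5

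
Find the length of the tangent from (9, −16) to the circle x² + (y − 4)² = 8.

Centre (0, 4), r² = 8. |PO|² = (9)² + (−20)² = 481.
By the tangent–radius right angle, tangent length = √(|PO|² − r²) = √473.

√473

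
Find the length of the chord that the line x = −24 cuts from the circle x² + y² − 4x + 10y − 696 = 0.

14

The distance from (2, −5) to the line is 26, and r² = 725.
Chord = 2√(r² − d²) = 2·√(49) = 14.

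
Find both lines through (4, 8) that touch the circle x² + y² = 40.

A line y − (8) = m(x − (4)) is tangent when its distance from (0, 0) is 2√10:
[m·(−4) − (−8)]² = 40(m² + 1)
3m² + 8m − 3 = 0, so m = −3 or m = 1/3.
With m = −3: 3x + y = 20. With m = 1/3: x − 3y = −20.

3x + y = 20 and x − 3y = −20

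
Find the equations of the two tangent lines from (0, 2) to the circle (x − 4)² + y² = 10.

x − 3y = −6 and 3x + y = 2

Write the tangent as mx − y + (2 − m·(0)) = 0 and set its distance from the centre to √10:
[m·(4) − (−2)]² = 10(m² + 1)
3m² + 8m − 3 = 0, so m = 1/3 or m = −3.
With m = 1/3: x − 3y = −6. With m = −3: 3x + y = 2.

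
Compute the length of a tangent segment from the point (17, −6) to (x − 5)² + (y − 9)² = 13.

With centre O = (5, 9), |OP|² = 369 and r² = 13.
By the tangent–radius right angle, tangent length = √(|PO|² − r²) = √356 = 2√89.

2√89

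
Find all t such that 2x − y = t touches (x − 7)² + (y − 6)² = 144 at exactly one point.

Tangency holds when the distance from the centre (7, 6) to the line equals the radius 12:
|2·7 − 1·6 − t| / √5 = 12
|t − (8)| = 12√5.

t = 8 ± 12√5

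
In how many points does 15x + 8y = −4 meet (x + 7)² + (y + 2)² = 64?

2

Substituting the line into the circle gives 289x² + 536x − 816 = 0.
Discriminant = (536)² − 4·289·(−816) = 1230592 > 0.
Two real roots: the line is a secant.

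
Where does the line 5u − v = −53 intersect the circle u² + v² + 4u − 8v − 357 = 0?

Express v = 5u + 53 and substitute into the circle:
26u² + 494u + 2028 = 0  ⟹  u² + 19u + 78 = 0
u = −6 or u = −13, giving (−6, 23) and (−13, −12).

(−13, −12) and (−6, 23)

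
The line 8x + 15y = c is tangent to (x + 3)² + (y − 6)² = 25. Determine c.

c = −19 or c = 151

For a tangent, require d(centre, line) = r = 5.
|8·(−3) + 15·6 − c| / √289 = 5
|c − (66)| = 5·17, so c = 151 or c = −19.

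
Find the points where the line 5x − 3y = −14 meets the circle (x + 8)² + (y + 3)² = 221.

Substitute y = (14 + 5x)/3:
34x² + 374x − 884 = 0  ⟹  x² + 11x − 26 = 0
x = 2 or x = −13, giving (2, 8) and (−13, −17).

(−13, −17) and (2, 8)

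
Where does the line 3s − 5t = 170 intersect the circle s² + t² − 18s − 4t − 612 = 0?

Substitute t = (−170 + 3s)/5:
34s² − 1530s + 17000 = 0  ⟹  s² − 45s + 500 = 0
s = 25 or s = 20, giving (25, −19) and (20, −22).

(20, −22) and (25, −19)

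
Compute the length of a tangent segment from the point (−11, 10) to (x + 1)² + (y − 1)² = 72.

√109

The centre is (−1, 1) and r = 6√2. The square of the distance from P to the centre is 100 + 81 = 181.
The tangent meets the radius at right angles, so tangent² = |PO|² − r² = 181 − 72 = 109.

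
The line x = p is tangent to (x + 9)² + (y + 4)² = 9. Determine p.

p = −12 or p = −6

The line touches the circle iff its distance from (−9, −4) is 3:
|1·(−9) + 0·(−4) − p| / √1 = 3
|p − (−9)| = 3, so p = −6 or p = −12.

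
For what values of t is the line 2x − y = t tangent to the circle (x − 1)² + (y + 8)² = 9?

The line touches the circle iff its distance from (1, −8) is 3:
|2·1 − 1·(−8) − t| / √5 = 3
|t − (10)| = 3√5.

t = 10 ± 3√5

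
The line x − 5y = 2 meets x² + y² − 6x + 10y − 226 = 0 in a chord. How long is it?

6√26

Centre (3, −5), r² = 260. Perpendicular distance d from centre to line = |26| / √26 = 26/√26.
Chord = 2√(r² − d²) = 2·√(234) = 6√26.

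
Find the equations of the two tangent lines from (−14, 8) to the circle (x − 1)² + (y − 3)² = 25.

3x + 4y = −10 and y = 8

Let a tangent through (−14, 8) have slope m. Its distance from (1, 3) must equal 5:
(15m − (−5))² = 25(m² + 1)
4m² + 3m = 0, so m = −3/4 or m = 0.
Through (−14, 8) these give 3x + 4y = −10 and y = 8.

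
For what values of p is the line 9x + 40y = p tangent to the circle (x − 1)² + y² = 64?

For a tangent, require d(centre, line) = r = 8.
|9·1 + 40·0 − p| / √1681 = 8
|p − (9)| = 8·41, so p = 337 or p = −319.

p = −319 or p = 337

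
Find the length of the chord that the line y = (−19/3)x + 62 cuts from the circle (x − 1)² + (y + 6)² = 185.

√370

Express y = (186 − 19x)/3 and substitute into the circle:
370x² − 7770x + 39960 = 0  ⟹  x² − 21x + 108 = 0
x = 12 or x = 9, giving (12, −14) and (9, 5).
|(12, −14) − (9, 5)| = √((3)² + (−19)²) = √370.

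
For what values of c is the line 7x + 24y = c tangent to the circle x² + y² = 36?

c = −150 or c = 150

The line touches the circle iff its distance from (0, 0) is 6:
|7·0 + 24·0 − c| / √625 = 6
|c| = 6·25, so c = 150 or c = −150.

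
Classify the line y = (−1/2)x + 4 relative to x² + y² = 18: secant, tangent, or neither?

Centre (0, 0), r² = 18. Distance² from centre to line = (−8)²/5 = 64/5.
Since d² < r², the line cuts the circle twice.

secant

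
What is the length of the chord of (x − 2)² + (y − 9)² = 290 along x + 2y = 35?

From the line, y = (35 − x)/2. Substituting:
5x² − 50x − 855 = 0  ⟹  x² − 10x − 171 = 0
x = 19 or x = −9, giving (19, 8) and (−9, 22).
Chord length = distance between (19, 8) and (−9, 22) = √980 = 14√5.

14√5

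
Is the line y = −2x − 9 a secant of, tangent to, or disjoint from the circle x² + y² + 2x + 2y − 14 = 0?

secant

Substituting the line into the circle gives 5x² + 34x + 49 = 0.
Discriminant = (34)² − 4·5·(49) = 176 > 0.
Two real roots: the line is a secant.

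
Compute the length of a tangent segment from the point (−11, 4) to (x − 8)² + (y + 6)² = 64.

Centre (8, −6), r² = 64. |PO|² = (−19)² + (10)² = 461.
Power of the point: PT² = |PO|² − r² = 397, so PT = √397.

√397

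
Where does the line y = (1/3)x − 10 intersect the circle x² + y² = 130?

Express y = (−30 + x)/3 and substitute into the circle:
10x² − 60x − 270 = 0  ⟹  x² − 6x − 27 = 0
x = 9 or x = −3, giving (9, −7) and (−3, −11).

(−3, −11) and (9, −7)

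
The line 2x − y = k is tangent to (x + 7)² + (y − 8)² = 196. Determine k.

For a tangent, require d(centre, line) = r = 14.
|2·(−7) − 1·8 − k| / √5 = 14
|k − (−22)| = 14√5.

k = −22 ± 14√5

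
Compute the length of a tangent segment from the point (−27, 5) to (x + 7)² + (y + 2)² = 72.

√377

The centre is (−7, −2) and r = 6√2. The square of the distance from P to the centre is 400 + 49 = 449.
The tangent meets the radius at right angles, so tangent² = |PO|² − r² = 449 − 72 = 377.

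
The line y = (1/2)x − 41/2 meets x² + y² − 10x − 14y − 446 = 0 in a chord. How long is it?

4√5

Centre (5, 7), r² = 520. Perpendicular distance d from centre to line = |−50| / √5 = 50/√5.
Chord = 2√(r² − d²) = 2·√(20) = 4√5.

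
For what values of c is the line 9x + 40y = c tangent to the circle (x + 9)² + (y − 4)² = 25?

c = −126 or c = 284

For a tangent, require d(centre, line) = r = 5.
|9·(−9) + 40·4 − c| / √1681 = 5
|c − (79)| = 5·41, so c = 284 or c = −126.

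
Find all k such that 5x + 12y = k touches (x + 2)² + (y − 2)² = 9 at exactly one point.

For a tangent, require d(centre, line) = r = 3.
|5·(−2) + 12·2 − k| / √169 = 3
|k − (14)| = 3·13, so k = 53 or k = −25.

k = −25 or k = 53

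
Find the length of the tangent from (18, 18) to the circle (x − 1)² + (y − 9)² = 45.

5√13

With centre O = (1, 9), |OP|² = 370 and r² = 45.
The tangent meets the radius at right angles, so tangent² = |PO|² − r² = 370 − 45 = 325.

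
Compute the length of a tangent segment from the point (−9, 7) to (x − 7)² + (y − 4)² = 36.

√229

Centre (7, 4), r² = 36. |PO|² = (−16)² + (3)² = 265.
Power of the point: PT² = |PO|² − r² = 229, so PT = √229.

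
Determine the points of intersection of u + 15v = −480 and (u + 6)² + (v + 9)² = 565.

(−15, −31) and (0, −32)

Substitute v = (−480 − u)/15:
226u² + 3390u = 0  ⟹  u² + 15u = 0
u = 0 or u = −15, giving (0, −32) and (−15, −31).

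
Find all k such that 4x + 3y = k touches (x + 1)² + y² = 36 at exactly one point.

k = −34 or k = 26

Tangency holds when the distance from the centre (−1, 0) to the line equals the radius 6:
|4·(−1) + 3·0 − k| / √25 = 6
|k − (−4)| = 6·5, so k = 26 or k = −34.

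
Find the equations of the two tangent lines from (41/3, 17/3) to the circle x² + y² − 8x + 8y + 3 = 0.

5x − 2y = 57 and 2x − 5y = −1

A line y − (17/3) = m(x − (41/3)) is tangent when its distance from (4, −4) is √29:
[m·(−29/3) − (−29/3)]² = 29(m² + 1)
10m² − 29m + 10 = 0, so m = 5/2 or m = 2/5.
With m = 5/2: 5x − 2y = 57. With m = 2/5: 2x − 5y = −1.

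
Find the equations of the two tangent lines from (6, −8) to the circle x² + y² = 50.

x + 7y = −50 and 7x − y = 50

Write the tangent as mx − y + (−8 − m·(6)) = 0 and set its distance from the centre to 5√2:
(−6m − (8))² = 50(m² + 1)
7m² − 48m − 7 = 0, so m = −1/7 or m = 7.
With m = −1/7: x + 7y = −50. With m = 7: 7x − y = 50.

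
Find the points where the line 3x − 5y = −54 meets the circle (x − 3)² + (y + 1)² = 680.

(−23, −3) and (17, 21)

From the line, y = (54 + 3x)/5. Substituting:
34x² + 204x − 13294 = 0  ⟹  x² + 6x − 391 = 0
x = 17 or x = −23, giving (17, 21) and (−23, −3).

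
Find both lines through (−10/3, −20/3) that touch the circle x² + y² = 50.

Let a tangent through (−10/3, −20/3) have slope m. Its distance from (0, 0) must equal 5√2:
[m·(10/3) − (20/3)]² = 50(m² + 1)
7m² + 8m + 1 = 0, so m = −1 or m = −1/7.
Through (−10/3, −20/3) these give x + y = −10 and x + 7y = −50.

x + y = −10 and x + 7y = −50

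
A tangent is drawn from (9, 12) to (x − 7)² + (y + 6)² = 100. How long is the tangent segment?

2√57

Centre (7, −6), r² = 100. |PO|² = (2)² + (18)² = 328.
Power of the point: PT² = |PO|² − r² = 228, so PT = 2√57.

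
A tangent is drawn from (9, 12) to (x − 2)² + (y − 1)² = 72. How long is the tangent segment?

With centre O = (2, 1), |OP|² = 170 and r² = 72.
The tangent meets the radius at right angles, so tangent² = |PO|² − r² = 170 − 72 = 98.

7√2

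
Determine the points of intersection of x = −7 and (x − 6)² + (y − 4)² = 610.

(−7, −17) and (−7, 25)

The line gives x = −7. Substituting into the circle:
y² − 8y − 425 = 0
y = 25 or y = −17, giving (−7, 25) and (−7, −17).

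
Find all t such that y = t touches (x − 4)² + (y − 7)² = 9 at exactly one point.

t = 4 or t = 10

Tangency holds when the distance from the centre (4, 7) to the line equals the radius 3:
|0·4 + 1·7 − t| / √1 = 3
|t − (7)| = 3, so t = 10 or t = 4.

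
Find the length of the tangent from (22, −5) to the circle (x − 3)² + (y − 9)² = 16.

√541

With centre O = (3, 9), |OP|² = 557 and r² = 16.
Power of the point: PT² = |PO|² − r² = 541, so PT = √541.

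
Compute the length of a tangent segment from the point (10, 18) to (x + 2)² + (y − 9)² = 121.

2√26

With centre O = (−2, 9), |OP|² = 225 and r² = 121.
Power of the point: PT² = |PO|² − r² = 104, so PT = 2√26.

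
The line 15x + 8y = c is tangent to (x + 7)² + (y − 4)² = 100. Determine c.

Tangency holds when the distance from the centre (−7, 4) to the line equals the radius 10:
|15·(−7) + 8·4 − c| / √289 = 10
|c − (−73)| = 10·17, so c = 97 or c = −243.

c = −243 or c = 97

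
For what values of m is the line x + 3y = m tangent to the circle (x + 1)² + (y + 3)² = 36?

For a tangent, require d(centre, line) = r = 6.
|1·(−1) + 3·(−3) − m| / √10 = 6
|m − (−10)| = 6√10.

m = −10 ± 6√10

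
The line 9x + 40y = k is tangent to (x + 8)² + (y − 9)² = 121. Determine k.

Tangency holds when the distance from the centre (−8, 9) to the line equals the radius 11:
|9·(−8) + 40·9 − k| / √1681 = 11
|k − (288)| = 11·41, so k = 739 or k = −163.

k = −163 or k = 739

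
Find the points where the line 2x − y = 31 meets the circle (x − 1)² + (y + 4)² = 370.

(4, −23) and (18, 5)

From the line, y = 2x − 31. Substituting:
5x² − 110x + 360 = 0  ⟹  x² − 22x + 72 = 0
x = 18 or x = 4, giving (18, 5) and (4, −23).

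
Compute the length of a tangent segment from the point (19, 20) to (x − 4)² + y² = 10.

The centre is (4, 0) and r = √10. The square of the distance from P to the centre is 225 + 400 = 625.
Power of the point: PT² = |PO|² − r² = 615, so PT = √615.

√615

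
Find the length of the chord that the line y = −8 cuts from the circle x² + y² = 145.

18

Centre (0, 0), r² = 145. Perpendicular distance d from centre to line = |8| / √1 = 8.
Chord = 2√(r² − d²) = 2·√(81) = 18.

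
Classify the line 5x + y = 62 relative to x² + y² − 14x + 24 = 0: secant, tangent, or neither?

Substituting the line into the circle gives 26x² − 634x + 3868 = 0.
Δ = 401956 − 402272 = −316.
No real roots: the line does not meet the circle.

neither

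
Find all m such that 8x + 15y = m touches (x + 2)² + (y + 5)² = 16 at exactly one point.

The line touches the circle iff its distance from (−2, −5) is 4:
|8·(−2) + 15·(−5) − m| / √289 = 4
|m − (−91)| = 4·17, so m = −23 or m = −159.

m = −159 or m = −23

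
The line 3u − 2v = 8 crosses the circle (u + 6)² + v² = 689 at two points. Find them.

(−14, −25) and (14, 17)

From the line, v = (−8 + 3u)/2. Substituting:
13u² − 2548 = 0  ⟹  u² − 196 = 0
u = 14 or u = −14, giving (14, 17) and (−14, −25).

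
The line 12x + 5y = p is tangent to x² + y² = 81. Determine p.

p = −117 or p = 117

For a tangent, require d(centre, line) = r = 9.
|12·0 + 5·0 − p| / √169 = 9
|p| = 9·13, so p = 117 or p = −117.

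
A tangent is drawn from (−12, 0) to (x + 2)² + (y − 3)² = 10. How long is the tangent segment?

3√11

With centre O = (−2, 3), |OP|² = 109 and r² = 10.
By the tangent–radius right angle, tangent length = √(|PO|² − r²) = √99 = 3√11.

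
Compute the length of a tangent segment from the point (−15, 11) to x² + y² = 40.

3√34

With centre O = (0, 0), |OP|² = 346 and r² = 40.
By the tangent–radius right angle, tangent length = √(|PO|² − r²) = √306 = 3√34.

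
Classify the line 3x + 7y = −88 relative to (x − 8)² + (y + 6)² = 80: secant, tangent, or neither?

Substituting the line into the circle gives 58x² − 508x + 1332 = 0.
Discriminant = (−508)² − 4·58·(1332) = −50960 < 0.
No real roots: the line does not meet the circle.

neither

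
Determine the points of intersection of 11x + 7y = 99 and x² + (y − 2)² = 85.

(2, 11) and (9, 0)

Substitute y = (99 − 11x)/7:
170x² − 1870x + 3060 = 0  ⟹  x² − 11x + 18 = 0
x = 9 or x = 2, giving (9, 0) and (2, 11).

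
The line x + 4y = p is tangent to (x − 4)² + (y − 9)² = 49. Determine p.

p = 40 ± 7√17

The line touches the circle iff its distance from (4, 9) is 7:
|1·4 + 4·9 − p| / √17 = 7
|p − (40)| = 7√17.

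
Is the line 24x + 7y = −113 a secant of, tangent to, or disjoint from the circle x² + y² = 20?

Substituting the line into the circle gives 625x² + 5424x + 11789 = 0.
Discriminant = (5424)² − 4·625·(11789) = −52724 < 0.
No real roots: the line does not meet the circle.

disjoint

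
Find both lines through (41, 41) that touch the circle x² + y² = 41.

4x − 5y = −41 and 5x − 4y = 41

Write the tangent as mx − y + (41 − m·(41)) = 0 and set its distance from the centre to √41:
(−41m − (−41))² = 41(m² + 1)
20m² − 41m + 20 = 0, so m = 4/5 or m = 5/4.
With m = 4/5: 4x − 5y = −41. With m = 5/4: 5x − 4y = 41.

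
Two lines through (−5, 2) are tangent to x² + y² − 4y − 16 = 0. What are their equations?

2x + y = −8 and 2x − y = −12

Write the tangent as mx − y + (2 − m·(−5)) = 0 and set its distance from the centre to 2√5:
[m·(5) − (0)]² = 20(m² + 1)
m² − 4 = 0, so m = −2 or m = 2.
Through (−5, 2) these give 2x + y = −8 and 2x − y = −12.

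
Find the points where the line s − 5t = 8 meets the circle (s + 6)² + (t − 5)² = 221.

Express t = (−8 + s)/5 and substitute into the circle:
26s² + 234s − 3536 = 0  ⟹  s² + 9s − 136 = 0
s = 8 or s = −17, giving (8, 0) and (−17, −5).

(−17, −5) and (8, 0)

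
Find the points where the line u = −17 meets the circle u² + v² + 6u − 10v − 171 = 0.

(−17, 2) and (−17, 8)

The line gives u = −17. Substituting into the circle:
v² − 10v + 16 = 0
v = 8 or v = 2, giving (−17, 8) and (−17, 2).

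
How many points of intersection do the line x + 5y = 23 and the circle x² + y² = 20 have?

0

Centre (0, 0), r² = 20. Distance² from centre to line = (−23)²/26 = 529/26.
Since d² > r², the line lies outside the circle.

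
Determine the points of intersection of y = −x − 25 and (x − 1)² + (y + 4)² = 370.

(−18, −7) and (−2, −23)

Express y = −x − 25 and substitute into the circle:
2x² + 40x + 72 = 0  ⟹  x² + 20x + 36 = 0
x = −2 or x = −18, giving (−2, −23) and (−18, −7).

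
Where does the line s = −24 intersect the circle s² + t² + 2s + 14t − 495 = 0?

The line gives s = −24. Substituting into the circle:
t² + 14t + 33 = 0
t = −3 or t = −11, giving (−24, −3) and (−24, −11).

(−24, −11) and (−24, −3)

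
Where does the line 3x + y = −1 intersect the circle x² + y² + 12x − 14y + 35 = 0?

(−5, 14) and (−1, 2)

From the line, y = −3x − 1. Substituting:
10x² + 60x + 50 = 0  ⟹  x² + 6x + 5 = 0
x = −1 or x = −5, giving (−1, 2) and (−5, 14).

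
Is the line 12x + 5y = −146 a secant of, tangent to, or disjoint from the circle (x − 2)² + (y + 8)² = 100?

Substituting the line into the circle gives 169x² + 2444x + 8836 = 0.
Discriminant = (2444)² − 4·169·(8836) = 0.
A repeated root: the line is tangent.

tangent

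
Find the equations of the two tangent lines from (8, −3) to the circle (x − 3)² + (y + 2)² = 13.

Write the tangent as mx − y + (−3 − m·(8)) = 0 and set its distance from the centre to √13:
[m·(−5) − (1)]² = 13(m² + 1)
6m² + 5m − 6 = 0, so m = 2/3 or m = −3/2.
With m = 2/3: 2x − 3y = 25. With m = −3/2: 3x + 2y = 18.

2x − 3y = 25 and 3x + 2y = 18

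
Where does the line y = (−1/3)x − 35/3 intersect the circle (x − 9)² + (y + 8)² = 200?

Express y = (−35 − x)/3 and substitute into the circle:
10x² − 140x − 950 = 0  ⟹  x² − 14x − 95 = 0
x = 19 or x = −5, giving (19, −18) and (−5, −10).

(−5, −10) and (19, −18)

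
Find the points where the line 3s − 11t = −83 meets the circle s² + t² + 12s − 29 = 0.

Substitute t = (83 + 3s)/11:
130s² + 1950s + 3380 = 0  ⟹  s² + 15s + 26 = 0
s = −2 or s = −13, giving (−2, 7) and (−13, 4).

(−13, 4) and (−2, 7)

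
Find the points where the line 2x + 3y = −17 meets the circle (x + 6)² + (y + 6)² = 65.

Express y = (−17 − 2x)/3 and substitute into the circle:
13x² + 104x − 260 = 0  ⟹  x² + 8x − 20 = 0
x = 2 or x = −10, giving (2, −7) and (−10, 1).

(−10, 1) and (2, −7)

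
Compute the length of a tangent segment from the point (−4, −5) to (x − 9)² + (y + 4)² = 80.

3√10

With centre O = (9, −4), |OP|² = 170 and r² = 80.
The tangent meets the radius at right angles, so tangent² = |PO|² − r² = 170 − 80 = 90.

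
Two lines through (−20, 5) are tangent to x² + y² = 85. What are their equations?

Let a tangent through (−20, 5) have slope m. Its distance from (0, 0) must equal √85:
(20m − (−5))² = 85(m² + 1)
63m² + 40m − 12 = 0, so m = −6/7 or m = 2/9.
Through (−20, 5) these give 6x + 7y = −85 and 2x − 9y = −85.

6x + 7y = −85 and 2x − 9y = −85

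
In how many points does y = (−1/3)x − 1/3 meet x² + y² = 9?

Substituting the line into the circle gives 10x² + 2x − 80 = 0.
Discriminant = (2)² − 4·10·(−80) = 3204 > 0.
Two real roots: the line is a secant.

2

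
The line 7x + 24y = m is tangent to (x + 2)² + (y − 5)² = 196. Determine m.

Tangency holds when the distance from the centre (−2, 5) to the line equals the radius 14:
|7·(−2) + 24·5 − m| / √625 = 14
|m − (106)| = 14·25, so m = 456 or m = −244.

m = −244 or m = 456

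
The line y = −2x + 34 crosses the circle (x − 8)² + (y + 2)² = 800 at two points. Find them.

Express y = −2x + 34 and substitute into the circle:
5x² − 160x + 560 = 0  ⟹  x² − 32x + 112 = 0
x = 28 or x = 4, giving (28, −22) and (4, 26).

(4, 26) and (28, −22)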